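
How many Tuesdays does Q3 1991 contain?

13

July 1, 1991 is a Monday.
The range spans 92 days (inclusive of both endpoints).
92 = 7 × 13 + 1, so there are 13 full weeks plus 1 extra day.
Each full week contributes one Tuesday: 13 so far.
The 1 extra day is Monday — none qualify.
Total: 13 + 0 = 13.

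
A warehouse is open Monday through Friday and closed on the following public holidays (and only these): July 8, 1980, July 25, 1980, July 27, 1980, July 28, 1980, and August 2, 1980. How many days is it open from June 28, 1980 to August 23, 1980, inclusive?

37 working days

June 28, 1980 is a Saturday.
From June 28, 1980 to August 23, 1980 is 57 days inclusive.
57 = 7 × 8 + 1, so there are 8 full weeks plus 1 extra day.
Each full week contributes 5 weekdays (Mon–Fri): 8 × 5 = 40.
The 1 extra day is Sat — none qualify.
Total: 40 + 0 = 40.
Holidays: July 8, 1980 (Tue); July 25, 1980 (Fri); July 27, 1980 (Sun); July 28, 1980 (Mon); August 2, 1980 (Sat).
3 of the 5 holidays fall on weekdays; the rest are weekends and were already excluded.
Business days: 40 − 3 = 37.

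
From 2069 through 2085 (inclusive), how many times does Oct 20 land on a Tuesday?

3

Day of week of October 20 in each year:
2069: Sun, 2070: Mon, 2071: Tue ✓, 2072: Thu, 2073: Fri, 2074: Sat, 2075: Sun, 2076: Tue ✓, 2077: Wed, 2078: Thu, 2079: Fri, 2080: Sun, 2081: Mon, 2082: Tue ✓, 2083: Wed, 2084: Fri, 2085: Sat
Tuesdays: 2071, 2076, 2082.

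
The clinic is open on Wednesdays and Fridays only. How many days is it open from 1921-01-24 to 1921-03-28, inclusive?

18

1921-01-24 is a Monday.
That's 64 days from start to end, counting both.
64 = 7 × 9 + 1, so there are 9 full weeks plus 1 extra day.
Each full week contributes 2 days from the set (Wed, Fri): 9 × 2 = 18.
The 1 extra day is Mon — none qualify.
Total: 18 + 0 = 18.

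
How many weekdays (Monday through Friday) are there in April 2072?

2072-04-01 is a Friday.
The range spans 30 days (inclusive of both endpoints).
30 = 7 × 4 + 2, so there are 4 full weeks plus 2 extra days.
Each full week contributes 5 weekdays (Mon–Fri): 4 × 5 = 20.
The 2 extra days are Friday, Saturday — 1 of them qualifies.
Total: 20 + 1 = 21.

21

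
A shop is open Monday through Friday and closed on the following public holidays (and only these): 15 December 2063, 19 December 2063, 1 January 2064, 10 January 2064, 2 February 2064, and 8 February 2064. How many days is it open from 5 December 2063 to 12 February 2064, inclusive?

46

5 December 2063 is a Wednesday.
That's 70 days from start to end, counting both.
70 = 7 × 10, so the span is exactly 10 full weeks.
Each full week contributes 5 weekdays (Mon–Fri): 10 × 5 = 50.
Total: 50.
Holidays: 15 December 2063 (Sat); 19 December 2063 (Wed); 1 January 2064 (Tue); 10 January 2064 (Thu); 2 February 2064 (Sat); 8 February 2064 (Fri).
4 of the 6 holidays fall on weekdays; the rest are weekends and were already excluded.
Business days: 50 − 4 = 46.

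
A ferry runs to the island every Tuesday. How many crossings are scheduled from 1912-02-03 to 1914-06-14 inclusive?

1912-02-03 is a Saturday.
That's 863 days from start to end, counting both.
863 = 7 × 123 + 2, so there are 123 full weeks plus 2 extra days.
Each full week contributes one Tuesday: 123 so far.
The 2 extra days are Saturday, Sunday — none qualify.
Total: 123 + 0 = 123.

123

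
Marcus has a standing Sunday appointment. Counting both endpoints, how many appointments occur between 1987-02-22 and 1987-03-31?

6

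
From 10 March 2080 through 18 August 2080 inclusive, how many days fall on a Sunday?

24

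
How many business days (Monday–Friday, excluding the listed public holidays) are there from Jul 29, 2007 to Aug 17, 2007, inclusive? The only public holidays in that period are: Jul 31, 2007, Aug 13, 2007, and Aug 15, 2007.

12 business days

Jul 29, 2007 is a Sunday.
From Jul 29, 2007 to Aug 17, 2007 is 20 days inclusive.
20 = 7 × 2 + 6, so there are 2 full weeks plus 6 extra days.
Each full week contributes 5 weekdays (Mon–Fri): 2 × 5 = 10.
The 6 extra days are Sun, Mon, Tue, Wed, Thu, Fri — 5 of them qualify.
Total: 10 + 5 = 15.
Holidays: Jul 31, 2007 (Tue); Aug 13, 2007 (Mon); Aug 15, 2007 (Wed).
All 3 holidays fall on weekdays, so subtract 3.
Business days: 15 − 3 = 12.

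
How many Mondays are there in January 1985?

4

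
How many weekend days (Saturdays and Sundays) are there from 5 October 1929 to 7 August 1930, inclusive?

5 October 1929 is a Saturday.
That's 307 days from start to end, counting both.
307 = 7 × 43 + 6, so there are 43 full weeks plus 6 extra days.
Each full week contributes 2 weekend days (Sat, Sun): 43 × 2 = 86.
The 6 extra days are Saturday, Sunday, Monday, Tuesday, Wednesday, Thursday — 2 of them qualify.
Total: 86 + 2 = 88.

88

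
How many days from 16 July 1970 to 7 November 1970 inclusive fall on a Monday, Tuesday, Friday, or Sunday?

65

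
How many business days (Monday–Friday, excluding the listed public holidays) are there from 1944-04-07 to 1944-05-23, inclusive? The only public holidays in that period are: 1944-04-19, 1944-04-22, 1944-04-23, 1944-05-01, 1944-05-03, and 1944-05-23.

1944-04-07 is a Friday.
From 1944-04-07 to 1944-05-23 is 47 days inclusive.
47 = 7 × 6 + 5, so there are 6 full weeks plus 5 extra days.
Each full week contributes 5 weekdays (Mon–Fri): 6 × 5 = 30.
The 5 extra days are Friday, Saturday, Sunday, Monday, Tuesday — 3 of them qualify.
Total: 30 + 3 = 33.
Holidays: 1944-04-19 (Wed); 1944-04-22 (Sat); 1944-04-23 (Sun); 1944-05-01 (Mon); 1944-05-03 (Wed); 1944-05-23 (Tue).
4 of the 6 holidays fall on weekdays; the rest are weekends and were already excluded.
Business days: 33 − 4 = 29.

29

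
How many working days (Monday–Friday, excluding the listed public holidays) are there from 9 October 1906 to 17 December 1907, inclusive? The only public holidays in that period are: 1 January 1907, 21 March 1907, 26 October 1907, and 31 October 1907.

308 working days

9 October 1906 is a Tuesday.
The range spans 435 days (inclusive of both endpoints).
435 = 7 × 62 + 1, so there are 62 full weeks plus 1 extra day.
Each full week contributes 5 weekdays (Mon–Fri): 62 × 5 = 310.
The 1 extra day is Tuesday — 1 of them qualifies.
Total: 310 + 1 = 311.
Holidays: 1 January 1907 (Tue); 21 March 1907 (Thu); 26 October 1907 (Sat); 31 October 1907 (Thu).
3 of the 4 holidays fall on weekdays; the rest are weekends and were already excluded.
Business days: 311 − 3 = 308.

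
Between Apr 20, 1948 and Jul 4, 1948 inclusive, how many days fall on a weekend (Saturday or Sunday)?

22

Apr 20, 1948 is a Tuesday.
The range spans 76 days (inclusive of both endpoints).
76 = 7 × 10 + 6, so there are 10 full weeks plus 6 extra days.
Each full week contributes 2 weekend days (Sat, Sun): 10 × 2 = 20.
The 6 extra days are Tue, Wed, Thu, Fri, Sat, Sun — 2 of them qualify.
Total: 20 + 2 = 22.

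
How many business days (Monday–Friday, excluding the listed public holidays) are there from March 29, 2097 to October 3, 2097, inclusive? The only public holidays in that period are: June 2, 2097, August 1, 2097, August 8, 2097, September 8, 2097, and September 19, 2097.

March 29, 2097 is a Friday.
That's 189 days from start to end, counting both.
189 = 7 × 27, so the span is exactly 27 full weeks.
Each full week contributes 5 weekdays (Mon–Fri): 27 × 5 = 135.
Total: 135.
Holidays: June 2, 2097 (Sun); August 1, 2097 (Thu); August 8, 2097 (Thu); September 8, 2097 (Sun); September 19, 2097 (Thu).
3 of the 5 holidays fall on weekdays; the rest are weekends and were already excluded.
Business days: 135 − 3 = 132.

132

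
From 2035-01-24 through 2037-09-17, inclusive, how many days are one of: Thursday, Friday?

2035-01-24 is a Wednesday.
The range spans 968 days (inclusive of both endpoints).
968 = 7 × 138 + 2, so there are 138 full weeks plus 2 extra days.
Each full week contributes 2 days from the set (Thu, Fri): 138 × 2 = 276.
The 2 extra days are Wednesday, Thursday — 1 of them qualifies.
Total: 276 + 1 = 277.

277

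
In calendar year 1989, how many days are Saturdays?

1989-01-01 is a Sunday.
From 1989-01-01 to 1989-12-31 is 365 days inclusive.
365 = 7 × 52 + 1, so there are 52 full weeks plus 1 extra day.
Each full week contributes one Saturday: 52 so far.
The 1 extra day is Sunday — none qualify.
Total: 52 + 0 = 52.

52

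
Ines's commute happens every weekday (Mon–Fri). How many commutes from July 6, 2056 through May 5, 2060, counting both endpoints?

1000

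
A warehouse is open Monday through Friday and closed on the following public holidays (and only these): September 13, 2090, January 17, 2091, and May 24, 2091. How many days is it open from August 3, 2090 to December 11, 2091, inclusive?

351 business days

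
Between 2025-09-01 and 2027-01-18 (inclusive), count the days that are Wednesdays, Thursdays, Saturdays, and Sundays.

288

2025-09-01 is a Monday.
The range spans 505 days (inclusive of both endpoints).
505 = 7 × 72 + 1, so there are 72 full weeks plus 1 extra day.
Each full week contributes 4 days from the set (Wed, Thu, Sat, Sun): 72 × 4 = 288.
The 1 extra day is Monday — none qualify.
Total: 288 + 0 = 288.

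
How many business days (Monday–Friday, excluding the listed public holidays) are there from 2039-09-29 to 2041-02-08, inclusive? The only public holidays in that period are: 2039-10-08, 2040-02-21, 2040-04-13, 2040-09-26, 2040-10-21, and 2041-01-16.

353

2039-09-29 is a Thursday.
The range spans 499 days (inclusive of both endpoints).
499 = 7 × 71 + 2, so there are 71 full weeks plus 2 extra days.
Each full week contributes 5 weekdays (Mon–Fri): 71 × 5 = 355.
The 2 extra days are Thursday, Friday — 2 of them qualify.
Total: 355 + 2 = 357.
Holidays: 2039-10-08 (Sat); 2040-02-21 (Tue); 2040-04-13 (Fri); 2040-09-26 (Wed); 2040-10-21 (Sun); 2041-01-16 (Wed).
4 of the 6 holidays fall on weekdays; the rest are weekends and were already excluded.
Business days: 357 − 4 = 353.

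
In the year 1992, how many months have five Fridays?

4

A month has five Fridays exactly when Friday falls within its first (length − 28) days.
Jan: 31 days, starts Wed → 5 of Wed, Thu, Fri ✓
Feb: 29 days, starts Sat → 5 of Sat
Mar: 31 days, starts Sun → 5 of Sun, Mon, Tue
Apr: 30 days, starts Wed → 5 of Wed, Thu
May: 31 days, starts Fri → 5 of Fri, Sat, Sun ✓
Jun: 30 days, starts Mon → 5 of Mon, Tue
Jul: 31 days, starts Wed → 5 of Wed, Thu, Fri ✓
Aug: 31 days, starts Sat → 5 of Sat, Sun, Mon
Sep: 30 days, starts Tue → 5 of Tue, Wed
Oct: 31 days, starts Thu → 5 of Thu, Fri, Sat ✓
Nov: 30 days, starts Sun → 5 of Sun, Mon
Dec: 31 days, starts Tue → 5 of Tue, Wed, Thu
Months with five Fridays: Jan, May, Jul, Oct.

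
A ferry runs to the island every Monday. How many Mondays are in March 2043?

2043-03-01 is a Sunday.
From 2043-03-01 to 2043-03-31 is 31 days inclusive.
31 = 7 × 4 + 3, so there are 4 full weeks plus 3 extra days.
Each full week contributes one Monday: 4 so far.
The 3 extra days are Sunday, Monday, Tuesday — 1 of them qualifies.
Total: 4 + 1 = 5.

5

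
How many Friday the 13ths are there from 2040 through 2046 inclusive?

Friday-the-13ths by year:
2040: Jan, Apr, Jul
2041: Sep, Dec
2042: Jun
2043: Feb, Mar, Nov
2044: May
2045: Jan, Oct
2046: Apr, Jul

14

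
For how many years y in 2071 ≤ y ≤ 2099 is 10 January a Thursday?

4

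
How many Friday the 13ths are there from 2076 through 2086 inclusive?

18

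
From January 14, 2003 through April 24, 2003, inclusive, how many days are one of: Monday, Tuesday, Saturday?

January 14, 2003 is a Tuesday.
The range spans 101 days (inclusive of both endpoints).
101 = 7 × 14 + 3, so there are 14 full weeks plus 3 extra days.
Each full week contributes 3 days from the set (Mon, Tue, Sat): 14 × 3 = 42.
The 3 extra days are Tuesday, Wednesday, Thursday — 1 of them qualifies.
Total: 42 + 1 = 43.

43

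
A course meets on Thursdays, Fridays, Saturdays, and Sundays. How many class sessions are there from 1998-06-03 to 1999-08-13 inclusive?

250

1998-06-03 is a Wednesday.
The range spans 437 days (inclusive of both endpoints).
437 = 7 × 62 + 3, so there are 62 full weeks plus 3 extra days.
Each full week contributes 4 days from the set (Thu, Fri, Sat, Sun): 62 × 4 = 248.
The 3 extra days are Wed, Thu, Fri — 2 of them qualify.
Total: 248 + 2 = 250.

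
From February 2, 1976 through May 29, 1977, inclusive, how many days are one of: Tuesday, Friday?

138

February 2, 1976 is a Monday.
That's 483 days from start to end, counting both.
483 = 7 × 69, so the span is exactly 69 full weeks.
Each full week contributes 2 days from the set (Tue, Fri): 69 × 2 = 138.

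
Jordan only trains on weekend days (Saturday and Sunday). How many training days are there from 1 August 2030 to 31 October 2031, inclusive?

130

1 August 2030 is a Thursday.
From 1 August 2030 to 31 October 2031 is 457 days inclusive.
457 = 7 × 65 + 2, so there are 65 full weeks plus 2 extra days.
Each full week contributes 2 weekend days (Sat, Sun): 65 × 2 = 130.
The 2 extra days are Thu, Fri — none qualify.
Total: 130 + 0 = 130.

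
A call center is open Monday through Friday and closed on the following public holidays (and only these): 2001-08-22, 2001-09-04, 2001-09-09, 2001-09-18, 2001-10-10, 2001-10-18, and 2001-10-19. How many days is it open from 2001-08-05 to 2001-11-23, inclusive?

74 working days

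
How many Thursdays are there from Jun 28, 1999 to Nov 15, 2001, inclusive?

Jun 28, 1999 is a Monday.
The range spans 872 days (inclusive of both endpoints).
872 = 7 × 124 + 4, so there are 124 full weeks plus 4 extra days.
Each full week contributes one Thursday: 124 so far.
The 4 extra days are Mon, Tue, Wed, Thu — 1 of them qualifies.
Total: 124 + 1 = 125.

125 Thursdays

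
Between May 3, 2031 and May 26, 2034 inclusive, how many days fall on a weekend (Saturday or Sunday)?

320

May 3, 2031 is a Saturday.
From May 3, 2031 to May 26, 2034 is 1120 days inclusive.
1120 = 7 × 160, so the span is exactly 160 full weeks.
Each full week contributes 2 weekend days (Sat, Sun): 160 × 2 = 320.
Total: 320.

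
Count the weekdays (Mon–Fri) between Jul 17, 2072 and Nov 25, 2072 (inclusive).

95

Jul 17, 2072 is a Sunday.
The range spans 132 days (inclusive of both endpoints).
132 = 7 × 18 + 6, so there are 18 full weeks plus 6 extra days.
Each full week contributes 5 weekdays (Mon–Fri): 18 × 5 = 90.
The 6 extra days are Sunday, Monday, Tuesday, Wednesday, Thursday, Friday — 5 of them qualify.
Total: 90 + 5 = 95.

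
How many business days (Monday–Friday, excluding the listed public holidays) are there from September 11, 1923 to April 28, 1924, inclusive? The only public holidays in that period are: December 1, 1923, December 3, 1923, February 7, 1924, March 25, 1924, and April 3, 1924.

161

September 11, 1923 is a Tuesday.
From September 11, 1923 to April 28, 1924 is 231 days inclusive.
231 = 7 × 33, so the span is exactly 33 full weeks.
Each full week contributes 5 weekdays (Mon–Fri): 33 × 5 = 165.
Total: 165.
Holidays: December 1, 1923 (Sat); December 3, 1923 (Mon); February 7, 1924 (Thu); March 25, 1924 (Tue); April 3, 1924 (Thu).
4 of the 5 holidays fall on weekdays; the rest are weekends and were already excluded.
Business days: 165 − 4 = 161.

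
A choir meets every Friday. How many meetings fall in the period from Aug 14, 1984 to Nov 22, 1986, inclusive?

Aug 14, 1984 is a Tuesday.
The range spans 831 days (inclusive of both endpoints).
831 = 7 × 118 + 5, so there are 118 full weeks plus 5 extra days.
Each full week contributes one Friday: 118 so far.
The 5 extra days are Tuesday, Wednesday, Thursday, Friday, Saturday — 1 of them qualifies.
Total: 118 + 1 = 119.

119 Fridays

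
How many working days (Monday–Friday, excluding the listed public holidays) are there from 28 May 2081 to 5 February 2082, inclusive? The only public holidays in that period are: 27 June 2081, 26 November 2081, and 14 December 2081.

180 working days

28 May 2081 is a Wednesday.
From 28 May 2081 to 5 February 2082 is 254 days inclusive.
254 = 7 × 36 + 2, so there are 36 full weeks plus 2 extra days.
Each full week contributes 5 weekdays (Mon–Fri): 36 × 5 = 180.
The 2 extra days are Wed, Thu — 2 of them qualify.
Total: 180 + 2 = 182.
Holidays: 27 June 2081 (Fri); 26 November 2081 (Wed); 14 December 2081 (Sun).
2 of the 3 holidays fall on weekdays; the rest are weekends and were already excluded.
Business days: 182 − 2 = 180.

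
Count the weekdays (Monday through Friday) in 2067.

2067-01-01 is a Saturday.
That's 365 days from start to end, counting both.
365 = 7 × 52 + 1, so there are 52 full weeks plus 1 extra day.
Each full week contributes 5 weekdays (Mon–Fri): 52 × 5 = 260.
The 1 extra day is Saturday — none qualify.
Total: 260 + 0 = 260.

260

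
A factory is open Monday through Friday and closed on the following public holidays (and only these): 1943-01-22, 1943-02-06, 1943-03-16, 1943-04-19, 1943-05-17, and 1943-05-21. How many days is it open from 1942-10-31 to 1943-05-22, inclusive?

1942-10-31 is a Saturday.
The range spans 204 days (inclusive of both endpoints).
204 = 7 × 29 + 1, so there are 29 full weeks plus 1 extra day.
Each full week contributes 5 weekdays (Mon–Fri): 29 × 5 = 145.
The 1 extra day is Sat — none qualify.
Total: 145 + 0 = 145.
Holidays: 1943-01-22 (Fri); 1943-02-06 (Sat); 1943-03-16 (Tue); 1943-04-19 (Mon); 1943-05-17 (Mon); 1943-05-21 (Fri).
5 of the 6 holidays fall on weekdays; the rest are weekends and were already excluded.
Business days: 145 − 5 = 140.

140 business days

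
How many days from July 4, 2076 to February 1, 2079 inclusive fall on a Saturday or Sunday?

270

July 4, 2076 is a Saturday.
The range spans 943 days (inclusive of both endpoints).
943 = 7 × 134 + 5, so there are 134 full weeks plus 5 extra days.
Each full week contributes 2 days from the set (Sat, Sun): 134 × 2 = 268.
The 5 extra days are Sat, Sun, Mon, Tue, Wed — 2 of them qualify.
Total: 268 + 2 = 270.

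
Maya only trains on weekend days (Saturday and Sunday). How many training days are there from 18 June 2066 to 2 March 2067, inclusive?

74

18 June 2066 is a Friday.
From 18 June 2066 to 2 March 2067 is 258 days inclusive.
258 = 7 × 36 + 6, so there are 36 full weeks plus 6 extra days.
Each full week contributes 2 weekend days (Sat, Sun): 36 × 2 = 72.
The 6 extra days are Fri, Sat, Sun, Mon, Tue, Wed — 2 of them qualify.
Total: 72 + 2 = 74.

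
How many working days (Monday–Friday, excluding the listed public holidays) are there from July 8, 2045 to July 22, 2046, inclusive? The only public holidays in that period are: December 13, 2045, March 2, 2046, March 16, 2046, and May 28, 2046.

July 8, 2045 is a Saturday.
The range spans 380 days (inclusive of both endpoints).
380 = 7 × 54 + 2, so there are 54 full weeks plus 2 extra days.
Each full week contributes 5 weekdays (Mon–Fri): 54 × 5 = 270.
The 2 extra days are Sat, Sun — none qualify.
Total: 270 + 0 = 270.
Holidays: December 13, 2045 (Wed); March 2, 2046 (Fri); March 16, 2046 (Fri); May 28, 2046 (Mon).
All 4 holidays fall on weekdays, so subtract 4.
Business days: 270 − 4 = 266.

266 working days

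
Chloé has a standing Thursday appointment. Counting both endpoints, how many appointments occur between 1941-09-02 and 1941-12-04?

14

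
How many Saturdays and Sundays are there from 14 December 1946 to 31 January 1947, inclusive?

14

14 December 1946 is a Saturday.
The range spans 49 days (inclusive of both endpoints).
49 = 7 × 7, so the span is exactly 7 full weeks.
Each full week contributes 2 weekend days (Sat, Sun): 7 × 2 = 14.
Total: 14.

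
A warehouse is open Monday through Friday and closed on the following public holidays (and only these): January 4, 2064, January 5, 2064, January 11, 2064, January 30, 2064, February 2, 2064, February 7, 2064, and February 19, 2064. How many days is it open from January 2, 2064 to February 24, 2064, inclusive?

33 business days

January 2, 2064 is a Wednesday.
The range spans 54 days (inclusive of both endpoints).
54 = 7 × 7 + 5, so there are 7 full weeks plus 5 extra days.
Each full week contributes 5 weekdays (Mon–Fri): 7 × 5 = 35.
The 5 extra days are Wed, Thu, Fri, Sat, Sun — 3 of them qualify.
Total: 35 + 3 = 38.
Holidays: January 4, 2064 (Fri); January 5, 2064 (Sat); January 11, 2064 (Fri); January 30, 2064 (Wed); February 2, 2064 (Sat); February 7, 2064 (Thu); February 19, 2064 (Tue).
5 of the 7 holidays fall on weekdays; the rest are weekends and were already excluded.
Business days: 38 − 5 = 33.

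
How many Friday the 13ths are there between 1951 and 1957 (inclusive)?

13

Friday-the-13ths by year:
1951: Apr, Jul
1952: Jun
1953: Feb, Mar, Nov
1954: Aug
1955: May
1956: Jan, Apr, Jul
1957: Sep, Dec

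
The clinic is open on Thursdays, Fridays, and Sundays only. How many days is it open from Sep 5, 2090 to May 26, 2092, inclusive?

270

Sep 5, 2090 is a Tuesday.
From Sep 5, 2090 to May 26, 2092 is 630 days inclusive.
630 = 7 × 90, so the span is exactly 90 full weeks.
Each full week contributes 3 days from the set (Thu, Fri, Sun): 90 × 3 = 270.
Total: 270.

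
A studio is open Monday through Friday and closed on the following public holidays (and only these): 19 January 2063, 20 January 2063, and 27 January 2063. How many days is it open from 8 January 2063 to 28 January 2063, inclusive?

14

8 January 2063 is a Monday.
The range spans 21 days (inclusive of both endpoints).
21 = 7 × 3, so the span is exactly 3 full weeks.
Each full week contributes 5 weekdays (Mon–Fri): 3 × 5 = 15.
Total: 15.
Holidays: 19 January 2063 (Fri); 20 January 2063 (Sat); 27 January 2063 (Sat).
1 of the 3 holidays fall on weekdays; the rest are weekends and were already excluded.
Business days: 15 − 1 = 14.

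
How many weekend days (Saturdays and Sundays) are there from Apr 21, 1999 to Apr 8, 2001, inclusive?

206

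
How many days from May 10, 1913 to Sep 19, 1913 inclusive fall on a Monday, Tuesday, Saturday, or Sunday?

May 10, 1913 is a Saturday.
The range spans 133 days (inclusive of both endpoints).
133 = 7 × 19, so the span is exactly 19 full weeks.
Each full week contributes 4 days from the set (Mon, Tue, Sat, Sun): 19 × 4 = 76.
Total: 76.

76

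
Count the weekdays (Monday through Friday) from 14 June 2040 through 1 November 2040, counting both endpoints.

14 June 2040 is a Thursday.
From 14 June 2040 to 1 November 2040 is 141 days inclusive.
141 = 7 × 20 + 1, so there are 20 full weeks plus 1 extra day.
Each full week contributes 5 weekdays (Mon–Fri): 20 × 5 = 100.
The 1 extra day is Thursday — 1 of them qualifies.
Total: 100 + 1 = 101.

101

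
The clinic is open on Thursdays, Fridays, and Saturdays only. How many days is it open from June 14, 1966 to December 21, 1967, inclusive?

238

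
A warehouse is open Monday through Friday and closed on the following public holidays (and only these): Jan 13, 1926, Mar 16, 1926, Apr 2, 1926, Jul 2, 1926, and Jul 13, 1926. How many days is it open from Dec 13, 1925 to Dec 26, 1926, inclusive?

Dec 13, 1925 is a Sunday.
The range spans 379 days (inclusive of both endpoints).
379 = 7 × 54 + 1, so there are 54 full weeks plus 1 extra day.
Each full week contributes 5 weekdays (Mon–Fri): 54 × 5 = 270.
The 1 extra day is Sun — none qualify.
Total: 270 + 0 = 270.
Holidays: Jan 13, 1926 (Wed); Mar 16, 1926 (Tue); Apr 2, 1926 (Fri); Jul 2, 1926 (Fri); Jul 13, 1926 (Tue).
All 5 holidays fall on weekdays, so subtract 5.
Business days: 270 − 5 = 265.

265 working days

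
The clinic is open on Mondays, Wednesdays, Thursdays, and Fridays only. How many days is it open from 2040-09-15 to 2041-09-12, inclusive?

2040-09-15 is a Saturday.
That's 363 days from start to end, counting both.
363 = 7 × 51 + 6, so there are 51 full weeks plus 6 extra days.
Each full week contributes 4 days from the set (Mon, Wed, Thu, Fri): 51 × 4 = 204.
The 6 extra days are Sat, Sun, Mon, Tue, Wed, Thu — 3 of them qualify.
Total: 204 + 3 = 207.

207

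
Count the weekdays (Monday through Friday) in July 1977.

1977-07-01 is a Friday.
That's 31 days from start to end, counting both.
31 = 7 × 4 + 3, so there are 4 full weeks plus 3 extra days.
Each full week contributes 5 weekdays (Mon–Fri): 4 × 5 = 20.
The 3 extra days are Friday, Saturday, Sunday — 1 of them qualifies.
Total: 20 + 1 = 21.

21 weekdays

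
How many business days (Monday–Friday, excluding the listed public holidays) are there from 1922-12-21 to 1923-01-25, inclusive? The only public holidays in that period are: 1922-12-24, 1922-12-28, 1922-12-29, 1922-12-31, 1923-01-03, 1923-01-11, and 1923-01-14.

1922-12-21 is a Thursday.
The range spans 36 days (inclusive of both endpoints).
36 = 7 × 5 + 1, so there are 5 full weeks plus 1 extra day.
Each full week contributes 5 weekdays (Mon–Fri): 5 × 5 = 25.
The 1 extra day is Thursday — 1 of them qualifies.
Total: 25 + 1 = 26.
Holidays: 1922-12-24 (Sun); 1922-12-28 (Thu); 1922-12-29 (Fri); 1922-12-31 (Sun); 1923-01-03 (Wed); 1923-01-11 (Thu); 1923-01-14 (Sun).
4 of the 7 holidays fall on weekdays; the rest are weekends and were already excluded.
Business days: 26 − 4 = 22.

22 business days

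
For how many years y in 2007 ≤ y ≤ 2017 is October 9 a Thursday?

Day of week of October 9 in each year:
2007: Tue, 2008: Thu ✓, 2009: Fri, 2010: Sat, 2011: Sun, 2012: Tue, 2013: Wed, 2014: Thu ✓, 2015: Fri, 2016: Sun, 2017: Mon
Thursdays: 2008, 2014.

2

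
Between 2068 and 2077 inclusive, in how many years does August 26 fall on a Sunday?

2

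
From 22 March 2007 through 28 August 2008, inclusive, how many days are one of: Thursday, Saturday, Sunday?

226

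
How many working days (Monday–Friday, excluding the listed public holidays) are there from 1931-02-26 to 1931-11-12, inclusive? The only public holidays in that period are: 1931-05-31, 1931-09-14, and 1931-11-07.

185 working days

1931-02-26 is a Thursday.
That's 260 days from start to end, counting both.
260 = 7 × 37 + 1, so there are 37 full weeks plus 1 extra day.
Each full week contributes 5 weekdays (Mon–Fri): 37 × 5 = 185.
The 1 extra day is Thursday — 1 of them qualifies.
Total: 185 + 1 = 186.
Holidays: 1931-05-31 (Sun); 1931-09-14 (Mon); 1931-11-07 (Sat).
1 of the 3 holidays fall on weekdays; the rest are weekends and were already excluded.
Business days: 186 − 1 = 185.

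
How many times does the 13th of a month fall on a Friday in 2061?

1

The 13th falls on a Friday when the month's 13th has weekday Fri.
Jan 13 is Thu; Feb 13 is Sun; Mar 13 is Sun; Apr 13 is Wed; May 13 is Fri ✓; Jun 13 is Mon; Jul 13 is Wed; Aug 13 is Sat; Sep 13 is Tue; Oct 13 is Thu; Nov 13 is Sun; Dec 13 is Tue.
Friday the 13ths: May.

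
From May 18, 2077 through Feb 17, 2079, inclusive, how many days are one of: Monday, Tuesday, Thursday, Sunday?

May 18, 2077 is a Tuesday.
From May 18, 2077 to Feb 17, 2079 is 641 days inclusive.
641 = 7 × 91 + 4, so there are 91 full weeks plus 4 extra days.
Each full week contributes 4 days from the set (Mon, Tue, Thu, Sun): 91 × 4 = 364.
The 4 extra days are Tue, Wed, Thu, Fri — 2 of them qualify.
Total: 364 + 2 = 366.

366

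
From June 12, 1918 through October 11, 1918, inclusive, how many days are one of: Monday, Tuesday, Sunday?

51

June 12, 1918 is a Wednesday.
From June 12, 1918 to October 11, 1918 is 122 days inclusive.
122 = 7 × 17 + 3, so there are 17 full weeks plus 3 extra days.
Each full week contributes 3 days from the set (Mon, Tue, Sun): 17 × 3 = 51.
The 3 extra days are Wednesday, Thursday, Friday — none qualify.
Total: 51 + 0 = 51.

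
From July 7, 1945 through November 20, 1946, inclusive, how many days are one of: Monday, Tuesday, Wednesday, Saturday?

288

July 7, 1945 is a Saturday.
That's 502 days from start to end, counting both.
502 = 7 × 71 + 5, so there are 71 full weeks plus 5 extra days.
Each full week contributes 4 days from the set (Mon, Tue, Wed, Sat): 71 × 4 = 284.
The 5 extra days are Sat, Sun, Mon, Tue, Wed — 4 of them qualify.
Total: 284 + 4 = 288.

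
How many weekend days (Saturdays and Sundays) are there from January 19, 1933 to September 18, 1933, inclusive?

January 19, 1933 is a Thursday.
The range spans 243 days (inclusive of both endpoints).
243 = 7 × 34 + 5, so there are 34 full weeks plus 5 extra days.
Each full week contributes 2 weekend days (Sat, Sun): 34 × 2 = 68.
The 5 extra days are Thu, Fri, Sat, Sun, Mon — 2 of them qualify.
Total: 68 + 2 = 70.

70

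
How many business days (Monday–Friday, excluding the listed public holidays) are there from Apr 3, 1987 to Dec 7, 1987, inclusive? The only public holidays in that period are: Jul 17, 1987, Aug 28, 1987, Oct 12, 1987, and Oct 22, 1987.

Apr 3, 1987 is a Friday.
The range spans 249 days (inclusive of both endpoints).
249 = 7 × 35 + 4, so there are 35 full weeks plus 4 extra days.
Each full week contributes 5 weekdays (Mon–Fri): 35 × 5 = 175.
The 4 extra days are Friday, Saturday, Sunday, Monday — 2 of them qualify.
Total: 175 + 2 = 177.
Holidays: Jul 17, 1987 (Fri); Aug 28, 1987 (Fri); Oct 12, 1987 (Mon); Oct 22, 1987 (Thu).
All 4 holidays fall on weekdays, so subtract 4.
Business days: 177 − 4 = 173.

173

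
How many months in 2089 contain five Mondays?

4

A month has five Mondays exactly when Monday falls within its first (length − 28) days.
Jan: 31 days, starts Sat → 5 of Sat, Sun, Mon ✓
Feb: 28 days, starts Tue → 5 of (none)
Mar: 31 days, starts Tue → 5 of Tue, Wed, Thu
Apr: 30 days, starts Fri → 5 of Fri, Sat
May: 31 days, starts Sun → 5 of Sun, Mon, Tue ✓
Jun: 30 days, starts Wed → 5 of Wed, Thu
Jul: 31 days, starts Fri → 5 of Fri, Sat, Sun
Aug: 31 days, starts Mon → 5 of Mon, Tue, Wed ✓
Sep: 30 days, starts Thu → 5 of Thu, Fri
Oct: 31 days, starts Sat → 5 of Sat, Sun, Mon ✓
Nov: 30 days, starts Tue → 5 of Tue, Wed
Dec: 31 days, starts Thu → 5 of Thu, Fri, Sat
Months with five Mondays: Jan, May, Aug, Oct.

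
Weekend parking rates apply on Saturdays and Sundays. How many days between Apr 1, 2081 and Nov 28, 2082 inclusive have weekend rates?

173

Apr 1, 2081 is a Tuesday.
The range spans 607 days (inclusive of both endpoints).
607 = 7 × 86 + 5, so there are 86 full weeks plus 5 extra days.
Each full week contributes 2 weekend days (Sat, Sun): 86 × 2 = 172.
The 5 extra days are Tuesday, Wednesday, Thursday, Friday, Saturday — 1 of them qualifies.
Total: 172 + 1 = 173.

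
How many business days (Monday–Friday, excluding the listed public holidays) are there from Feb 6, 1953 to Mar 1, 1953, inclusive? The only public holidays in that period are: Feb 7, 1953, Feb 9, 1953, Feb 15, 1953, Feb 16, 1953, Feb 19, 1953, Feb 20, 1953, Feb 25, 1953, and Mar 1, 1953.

Feb 6, 1953 is a Friday.
The range spans 24 days (inclusive of both endpoints).
24 = 7 × 3 + 3, so there are 3 full weeks plus 3 extra days.
Each full week contributes 5 weekdays (Mon–Fri): 3 × 5 = 15.
The 3 extra days are Fri, Sat, Sun — 1 of them qualifies.
Total: 15 + 1 = 16.
Holidays: Feb 7, 1953 (Sat); Feb 9, 1953 (Mon); Feb 15, 1953 (Sun); Feb 16, 1953 (Mon); Feb 19, 1953 (Thu); Feb 20, 1953 (Fri); Feb 25, 1953 (Wed); Mar 1, 1953 (Sun).
5 of the 8 holidays fall on weekdays; the rest are weekends and were already excluded.
Business days: 16 − 5 = 11.

11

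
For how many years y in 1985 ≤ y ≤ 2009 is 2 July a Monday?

Day of week of July 2 in each year:
1985: Tue, 1986: Wed, 1987: Thu, 1988: Sat, 1989: Sun, 1990: Mon ✓, 1991: Tue, 1992: Thu, 1993: Fri, 1994: Sat, 1995: Sun, 1996: Tue, 1997: Wed, 1998: Thu, 1999: Fri, 2000: Sun, 2001: Mon ✓, 2002: Tue, 2003: Wed, 2004: Fri, 2005: Sat, 2006: Sun, 2007: Mon ✓, 2008: Wed, 2009: Thu
Mondays: 1990, 2001, 2007.

3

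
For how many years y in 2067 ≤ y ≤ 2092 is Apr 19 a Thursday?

4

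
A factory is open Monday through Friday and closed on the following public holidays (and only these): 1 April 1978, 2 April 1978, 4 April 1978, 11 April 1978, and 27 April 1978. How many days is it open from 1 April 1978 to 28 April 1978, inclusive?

17 working days

1 April 1978 is a Saturday.
From 1 April 1978 to 28 April 1978 is 28 days inclusive.
28 = 7 × 4, so the span is exactly 4 full weeks.
Each full week contributes 5 weekdays (Mon–Fri): 4 × 5 = 20.
Holidays: 1 April 1978 (Sat); 2 April 1978 (Sun); 4 April 1978 (Tue); 11 April 1978 (Tue); 27 April 1978 (Thu).
3 of the 5 holidays fall on weekdays; the rest are weekends and were already excluded.
Business days: 20 − 3 = 17.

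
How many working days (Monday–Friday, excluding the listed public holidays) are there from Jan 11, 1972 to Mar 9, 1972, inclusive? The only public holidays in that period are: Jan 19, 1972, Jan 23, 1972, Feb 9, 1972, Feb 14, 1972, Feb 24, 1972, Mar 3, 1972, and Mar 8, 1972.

37 working days

Jan 11, 1972 is a Tuesday.
That's 59 days from start to end, counting both.
59 = 7 × 8 + 3, so there are 8 full weeks plus 3 extra days.
Each full week contributes 5 weekdays (Mon–Fri): 8 × 5 = 40.
The 3 extra days are Tue, Wed, Thu — 3 of them qualify.
Total: 40 + 3 = 43.
Holidays: Jan 19, 1972 (Wed); Jan 23, 1972 (Sun); Feb 9, 1972 (Wed); Feb 14, 1972 (Mon); Feb 24, 1972 (Thu); Mar 3, 1972 (Fri); Mar 8, 1972 (Wed).
6 of the 7 holidays fall on weekdays; the rest are weekends and were already excluded.
Business days: 43 − 6 = 37.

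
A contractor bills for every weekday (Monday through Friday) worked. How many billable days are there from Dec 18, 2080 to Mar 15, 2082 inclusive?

323

Dec 18, 2080 is a Wednesday.
That's 453 days from start to end, counting both.
453 = 7 × 64 + 5, so there are 64 full weeks plus 5 extra days.
Each full week contributes 5 weekdays (Mon–Fri): 64 × 5 = 320.
The 5 extra days are Wednesday, Thursday, Friday, Saturday, Sunday — 3 of them qualify.
Total: 320 + 3 = 323.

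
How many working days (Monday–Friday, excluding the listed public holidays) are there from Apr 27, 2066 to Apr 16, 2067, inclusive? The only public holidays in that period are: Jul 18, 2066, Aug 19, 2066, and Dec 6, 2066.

252 working days

Apr 27, 2066 is a Tuesday.
The range spans 355 days (inclusive of both endpoints).
355 = 7 × 50 + 5, so there are 50 full weeks plus 5 extra days.
Each full week contributes 5 weekdays (Mon–Fri): 50 × 5 = 250.
The 5 extra days are Tue, Wed, Thu, Fri, Sat — 4 of them qualify.
Total: 250 + 4 = 254.
Holidays: Jul 18, 2066 (Sun); Aug 19, 2066 (Thu); Dec 6, 2066 (Mon).
2 of the 3 holidays fall on weekdays; the rest are weekends and were already excluded.
Business days: 254 − 2 = 252.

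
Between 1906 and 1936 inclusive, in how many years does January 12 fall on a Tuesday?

4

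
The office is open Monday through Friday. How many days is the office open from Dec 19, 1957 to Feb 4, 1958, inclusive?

34

Dec 19, 1957 is a Thursday.
That's 48 days from start to end, counting both.
48 = 7 × 6 + 6, so there are 6 full weeks plus 6 extra days.
Each full week contributes 5 weekdays (Mon–Fri): 6 × 5 = 30.
The 6 extra days are Thursday, Friday, Saturday, Sunday, Monday, Tuesday — 4 of them qualify.
Total: 30 + 4 = 34.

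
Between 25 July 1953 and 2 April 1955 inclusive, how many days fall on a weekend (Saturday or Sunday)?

25 July 1953 is a Saturday.
From 25 July 1953 to 2 April 1955 is 617 days inclusive.
617 = 7 × 88 + 1, so there are 88 full weeks plus 1 extra day.
Each full week contributes 2 weekend days (Sat, Sun): 88 × 2 = 176.
The 1 extra day is Sat — 1 of them qualifies.
Total: 176 + 1 = 177.

177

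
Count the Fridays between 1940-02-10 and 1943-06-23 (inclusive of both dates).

175

1940-02-10 is a Saturday.
From 1940-02-10 to 1943-06-23 is 1230 days inclusive.
1230 = 7 × 175 + 5, so there are 175 full weeks plus 5 extra days.
Each full week contributes one Friday: 175 so far.
The 5 extra days are Saturday, Sunday, Monday, Tuesday, Wednesday — none qualify.
Total: 175 + 0 = 175.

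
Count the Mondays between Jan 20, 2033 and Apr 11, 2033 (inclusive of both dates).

Jan 20, 2033 is a Thursday.
From Jan 20, 2033 to Apr 11, 2033 is 82 days inclusive.
82 = 7 × 11 + 5, so there are 11 full weeks plus 5 extra days.
Each full week contributes one Monday: 11 so far.
The 5 extra days are Thursday, Friday, Saturday, Sunday, Monday — 1 of them qualifies.
Total: 11 + 1 = 12.

12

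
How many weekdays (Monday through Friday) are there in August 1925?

21

1 August 1925 is a Saturday.
That's 31 days from start to end, counting both.
31 = 7 × 4 + 3, so there are 4 full weeks plus 3 extra days.
Each full week contributes 5 weekdays (Mon–Fri): 4 × 5 = 20.
The 3 extra days are Saturday, Sunday, Monday — 1 of them qualifies.
Total: 20 + 1 = 21.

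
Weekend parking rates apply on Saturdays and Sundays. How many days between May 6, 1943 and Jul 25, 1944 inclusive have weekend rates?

128

May 6, 1943 is a Thursday.
That's 447 days from start to end, counting both.
447 = 7 × 63 + 6, so there are 63 full weeks plus 6 extra days.
Each full week contributes 2 weekend days (Sat, Sun): 63 × 2 = 126.
The 6 extra days are Thursday, Friday, Saturday, Sunday, Monday, Tuesday — 2 of them qualify.
Total: 126 + 2 = 128.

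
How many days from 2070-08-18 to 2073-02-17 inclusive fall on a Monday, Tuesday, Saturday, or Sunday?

2070-08-18 is a Monday.
From 2070-08-18 to 2073-02-17 is 915 days inclusive.
915 = 7 × 130 + 5, so there are 130 full weeks plus 5 extra days.
Each full week contributes 4 days from the set (Mon, Tue, Sat, Sun): 130 × 4 = 520.
The 5 extra days are Mon, Tue, Wed, Thu, Fri — 2 of them qualify.
Total: 520 + 2 = 522.

522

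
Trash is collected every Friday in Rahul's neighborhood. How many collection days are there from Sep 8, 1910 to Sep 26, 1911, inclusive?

Sep 8, 1910 is a Thursday.
The range spans 384 days (inclusive of both endpoints).
384 = 7 × 54 + 6, so there are 54 full weeks plus 6 extra days.
Each full week contributes one Friday: 54 so far.
The 6 extra days are Thursday, Friday, Saturday, Sunday, Monday, Tuesday — 1 of them qualifies.
Total: 54 + 1 = 55.

55 Fridays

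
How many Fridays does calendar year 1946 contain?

52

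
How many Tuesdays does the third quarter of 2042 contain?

14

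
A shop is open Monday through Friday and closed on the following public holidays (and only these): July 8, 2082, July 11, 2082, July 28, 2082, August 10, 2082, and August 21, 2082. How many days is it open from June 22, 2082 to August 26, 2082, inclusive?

June 22, 2082 is a Monday.
That's 66 days from start to end, counting both.
66 = 7 × 9 + 3, so there are 9 full weeks plus 3 extra days.
Each full week contributes 5 weekdays (Mon–Fri): 9 × 5 = 45.
The 3 extra days are Monday, Tuesday, Wednesday — 3 of them qualify.
Total: 45 + 3 = 48.
Holidays: July 8, 2082 (Wed); July 11, 2082 (Sat); July 28, 2082 (Tue); August 10, 2082 (Mon); August 21, 2082 (Fri).
4 of the 5 holidays fall on weekdays; the rest are weekends and were already excluded.
Business days: 48 − 4 = 44.

44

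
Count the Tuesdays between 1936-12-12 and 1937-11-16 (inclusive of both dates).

49 Tuesdays

1936-12-12 is a Saturday.
The range spans 340 days (inclusive of both endpoints).
340 = 7 × 48 + 4, so there are 48 full weeks plus 4 extra days.
Each full week contributes one Tuesday: 48 so far.
The 4 extra days are Sat, Sun, Mon, Tue — 1 of them qualifies.
Total: 48 + 1 = 49.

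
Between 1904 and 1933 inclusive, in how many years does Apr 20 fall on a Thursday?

5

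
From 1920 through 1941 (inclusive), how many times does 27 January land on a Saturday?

3

Day of week of January 27 in each year:
1920: Tue, 1921: Thu, 1922: Fri, 1923: Sat ✓, 1924: Sun, 1925: Tue, 1926: Wed, 1927: Thu, 1928: Fri, 1929: Sun, 1930: Mon, 1931: Tue, 1932: Wed, 1933: Fri, 1934: Sat ✓, 1935: Sun, 1936: Mon, 1937: Wed, 1938: Thu, 1939: Fri, 1940: Sat ✓, 1941: Mon
Saturdays: 1923, 1934, 1940.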